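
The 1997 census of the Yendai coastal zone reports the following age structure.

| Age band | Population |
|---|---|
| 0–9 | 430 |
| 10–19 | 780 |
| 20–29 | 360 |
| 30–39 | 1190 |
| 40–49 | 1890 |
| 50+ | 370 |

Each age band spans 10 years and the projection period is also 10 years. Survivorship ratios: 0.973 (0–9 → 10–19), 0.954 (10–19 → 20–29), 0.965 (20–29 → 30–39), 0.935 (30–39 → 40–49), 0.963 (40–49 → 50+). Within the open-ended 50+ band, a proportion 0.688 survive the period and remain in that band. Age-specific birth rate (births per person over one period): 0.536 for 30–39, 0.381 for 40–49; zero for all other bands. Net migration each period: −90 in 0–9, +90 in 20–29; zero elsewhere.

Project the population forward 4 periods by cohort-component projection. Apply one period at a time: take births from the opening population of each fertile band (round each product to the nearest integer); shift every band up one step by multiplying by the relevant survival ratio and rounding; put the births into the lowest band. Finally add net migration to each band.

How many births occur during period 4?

540

Numbering the groups 1..6 from youngest to oldest:
Period 1.
Births: 1190 * 0.536 = 638, 1890 * 0.381 = 720 — total 1358
Group 2: 430 * 0.973 = 418
Group 3: 780 * 0.954 = 744
Group 4: 360 * 0.965 = 347
Group 5: 1190 * 0.935 = 1113
Group 6: 1890 * 0.963 + 370 * 0.688 = 1820 + 255 = 2075
Net migration: Group 1 − 90 → 1268; Group 3 + 90 → 834
Giving 1268 / 418 / 834 / 347 / 1113 / 2075.
Period 2.
Births: 347 * 0.536 = 186, 1113 * 0.381 = 424 — total 610
Group 2: 1268 * 0.973 = 1234
Group 3: 418 * 0.954 = 399
Group 4: 834 * 0.965 = 805
Group 5: 347 * 0.935 = 324
Group 6: 1113 * 0.963 + 2075 * 0.688 = 1072 + 1428 = 2500
Net migration: Group 1 − 90 → 520; Group 3 + 90 → 489
Giving 520 / 1234 / 489 / 805 / 324 / 2500.
Period 3.
Births: 805 * 0.536 = 431, 324 * 0.381 = 123 — total 554
Group 2: 520 * 0.973 = 506
Group 3: 1234 * 0.954 = 1177
Group 4: 489 * 0.965 = 472
Group 5: 805 * 0.935 = 753
Group 6: 324 * 0.963 + 2500 * 0.688 = 312 + 1720 = 2032
Net migration: Group 1 − 90 → 464; Group 3 + 90 → 1267
Giving 464 / 506 / 1267 / 472 / 753 / 2032.
Period 4.
Births: 472 * 0.536 = 253, 753 * 0.381 = 287 — total 540
Group 2: 464 * 0.973 = 451
Group 3: 506 * 0.954 = 483
Group 4: 1267 * 0.965 = 1223
Group 5: 472 * 0.935 = 441
Group 6: 753 * 0.963 + 2032 * 0.688 = 725 + 1398 = 2123
Net migration: Group 1 − 90 → 450; Group 3 + 90 → 573
Giving 450 / 451 / 573 / 1223 / 441 / 2123.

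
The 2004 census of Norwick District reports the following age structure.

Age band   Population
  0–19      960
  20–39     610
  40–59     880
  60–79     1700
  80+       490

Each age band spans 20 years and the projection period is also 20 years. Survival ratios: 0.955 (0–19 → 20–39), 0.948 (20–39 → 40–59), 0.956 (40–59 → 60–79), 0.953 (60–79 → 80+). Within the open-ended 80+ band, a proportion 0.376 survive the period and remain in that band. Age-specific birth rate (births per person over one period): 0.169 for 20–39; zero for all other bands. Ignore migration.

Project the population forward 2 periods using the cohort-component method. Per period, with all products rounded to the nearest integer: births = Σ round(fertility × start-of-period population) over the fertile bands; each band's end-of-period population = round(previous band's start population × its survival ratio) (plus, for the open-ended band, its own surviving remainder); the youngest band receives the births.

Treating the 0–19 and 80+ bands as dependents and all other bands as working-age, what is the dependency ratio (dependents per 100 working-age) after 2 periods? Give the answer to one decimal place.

Let group 1 be 0–19 through group 5 = 80+.
[period 1]
Births: 610 × 0.169 = 103
Group 2: 960 × 0.955 = 917
Group 3: 610 × 0.948 = 578
Group 4: 880 × 0.956 = 841
Group 5: 1700 × 0.953 + 490 × 0.376 = 1620 + 184 = 1804
Population now: 0–19=103, 20–39=917, 40–59=578, 60–79=841, 80+=1804
[period 2]
Births: 917 × 0.169 = 155
Group 2: 103 × 0.955 = 98
Group 3: 917 × 0.948 = 869
Group 4: 578 × 0.956 = 553
Group 5: 841 × 0.953 + 1804 × 0.376 = 801 + 678 = 1479
Population now: 0–19=155, 20–39=98, 40–59=869, 60–79=553, 80+=1479
Dependents (band 0–19 + band 80+) = 155 + 1479 = 1634; working-age = 1520; ratio = 1634/1520 × 100 = 107.5

107.5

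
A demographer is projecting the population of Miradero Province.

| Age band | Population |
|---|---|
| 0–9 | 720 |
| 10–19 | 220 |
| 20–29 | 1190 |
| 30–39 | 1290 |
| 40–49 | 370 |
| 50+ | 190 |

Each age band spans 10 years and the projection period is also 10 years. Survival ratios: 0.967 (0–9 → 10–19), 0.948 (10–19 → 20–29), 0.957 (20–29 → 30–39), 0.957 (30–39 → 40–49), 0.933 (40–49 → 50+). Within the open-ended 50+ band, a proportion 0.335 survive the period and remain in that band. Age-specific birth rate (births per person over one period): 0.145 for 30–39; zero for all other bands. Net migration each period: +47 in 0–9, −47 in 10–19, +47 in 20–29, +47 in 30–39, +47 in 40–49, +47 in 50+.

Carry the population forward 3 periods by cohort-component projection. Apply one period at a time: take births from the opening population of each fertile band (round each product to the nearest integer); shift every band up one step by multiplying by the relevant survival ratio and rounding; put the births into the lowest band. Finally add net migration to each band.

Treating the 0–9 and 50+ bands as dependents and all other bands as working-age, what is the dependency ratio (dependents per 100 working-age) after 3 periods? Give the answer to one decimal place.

122.9

Let group 1 be 0–9 through group 6 = 50+.
[period 1]
Births: 1290 × 0.145 = 187
Group 2: 720 × 0.967 = 696
Group 3: 220 × 0.948 = 209
Group 4: 1190 × 0.957 = 1139
Group 5: 1290 × 0.957 = 1235
Group 6: 370 × 0.933 + 190 × 0.335 = 345 + 64 = 409
Net migration: Group 1 + 47 → 234; Group 2 − 47 → 649; Group 3 + 47 → 256; Group 4 + 47 → 1186; Group 5 + 47 → 1282; Group 6 + 47 → 456
End of period: [234, 649, 256, 1186, 1282, 456]
[period 2]
Births: 1186 × 0.145 = 172
Group 2: 234 × 0.967 = 226
Group 3: 649 × 0.948 = 615
Group 4: 256 × 0.957 = 245
Group 5: 1186 × 0.957 = 1135
Group 6: 1282 × 0.933 + 456 × 0.335 = 1196 + 153 = 1349
Net migration: Group 1 + 47 → 219; Group 2 − 47 → 179; Group 3 + 47 → 662; Group 4 + 47 → 292; Group 5 + 47 → 1182; Group 6 + 47 → 1396
End of period: [219, 179, 662, 292, 1182, 1396]
[period 3]
Births: 292 × 0.145 = 42
Group 2: 219 × 0.967 = 212
Group 3: 179 × 0.948 = 170
Group 4: 662 × 0.957 = 634
Group 5: 292 × 0.957 = 279
Group 6: 1182 × 0.933 + 1396 × 0.335 = 1103 + 468 = 1571
Net migration: Group 1 + 47 → 89; Group 2 − 47 → 165; Group 3 + 47 → 217; Group 4 + 47 → 681; Group 5 + 47 → 326; Group 6 + 47 → 1618
End of period: [89, 165, 217, 681, 326, 1618]
Dependents (band 0–9 + band 50+) = 89 + 1618 = 1707; working-age = 1389; ratio = 1707/1389 × 100 = 122.9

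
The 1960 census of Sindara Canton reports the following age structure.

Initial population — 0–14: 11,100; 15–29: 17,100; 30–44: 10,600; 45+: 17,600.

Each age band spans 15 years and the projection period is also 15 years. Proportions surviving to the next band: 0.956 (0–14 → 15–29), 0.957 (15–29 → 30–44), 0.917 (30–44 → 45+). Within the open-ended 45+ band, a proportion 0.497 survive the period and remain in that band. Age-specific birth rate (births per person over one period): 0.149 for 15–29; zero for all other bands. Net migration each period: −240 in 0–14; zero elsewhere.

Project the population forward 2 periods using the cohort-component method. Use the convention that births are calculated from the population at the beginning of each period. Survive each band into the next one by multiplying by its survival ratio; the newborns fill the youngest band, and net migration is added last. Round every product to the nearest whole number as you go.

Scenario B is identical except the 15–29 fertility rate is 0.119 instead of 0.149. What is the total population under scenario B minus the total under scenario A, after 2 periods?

Period 1:
Births: 17100 × 0.149 = 2548
15–29: 11100 × 0.956 = 10612
30–44: 17100 × 0.957 = 16365
45+: 10600 × 0.917 + 17600 × 0.497 = 9720 + 8747 = 18467
Net migration: 0–14 − 240 → 2308
Giving 2308 / 10612 / 16365 / 18467.
Period 2:
Births: 10612 × 0.149 = 1581
15–29: 2308 × 0.956 = 2206
30–44: 10612 × 0.957 = 10156
45+: 16365 × 0.917 + 18467 × 0.497 = 15007 + 9178 = 24185
Net migration: 0–14 − 240 → 1341
Giving 1341 / 2206 / 10156 / 24185.
Scenario A total after 2 periods: 37888
Scenario B projection —
Period 1:
Births: 17100 × 0.119 = 2035
15–29: 11100 × 0.956 = 10612
30–44: 17100 × 0.957 = 16365
45+: 10600 × 0.917 + 17600 × 0.497 = 9720 + 8747 = 18467
Net migration: 0–14 − 240 → 1795
Giving 1795 / 10612 / 16365 / 18467.
Period 2:
Births: 10612 × 0.119 = 1263
15–29: 1795 × 0.956 = 1716
30–44: 10612 × 0.957 = 10156
45+: 16365 × 0.917 + 18467 × 0.497 = 15007 + 9178 = 24185
Net migration: 0–14 − 240 → 1023
Giving 1023 / 1716 / 10156 / 24185.
Scenario B total after 2 periods: 37080
Difference B − A = 37080 − 37888 = -808

-808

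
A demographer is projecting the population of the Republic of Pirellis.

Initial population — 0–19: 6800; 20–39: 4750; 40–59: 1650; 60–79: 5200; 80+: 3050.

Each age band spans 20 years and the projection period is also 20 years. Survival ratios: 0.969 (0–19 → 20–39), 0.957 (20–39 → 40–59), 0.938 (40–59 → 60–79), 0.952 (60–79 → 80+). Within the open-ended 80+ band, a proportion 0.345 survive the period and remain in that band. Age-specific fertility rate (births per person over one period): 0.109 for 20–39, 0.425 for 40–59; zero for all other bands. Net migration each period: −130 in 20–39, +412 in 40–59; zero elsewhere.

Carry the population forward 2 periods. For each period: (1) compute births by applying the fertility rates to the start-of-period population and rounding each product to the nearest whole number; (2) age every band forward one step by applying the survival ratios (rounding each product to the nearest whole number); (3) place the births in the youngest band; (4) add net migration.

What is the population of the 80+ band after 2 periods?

3545

Period 1.
Births: 4750 × 0.109 = 518, 1650 × 0.425 = 701 ⇒ total 1219
20–39: 6800 × 0.969 = 6589
40–59: 4750 × 0.957 = 4546
60–79: 1650 × 0.938 = 1548
80+: 5200 × 0.952 + 3050 × 0.345 = 4950 + 1052 = 6002
Net migration: 20–39 − 130 → 6459; 40–59 + 412 → 4958
Giving 1219 / 6459 / 4958 / 1548 / 6002.
Period 2.
Births: 6459 × 0.109 = 704, 4958 × 0.425 = 2107 ⇒ total 2811
20–39: 1219 × 0.969 = 1181
40–59: 6459 × 0.957 = 6181
60–79: 4958 × 0.938 = 4651
80+: 1548 × 0.952 + 6002 × 0.345 = 1474 + 2071 = 3545
Net migration: 20–39 − 130 → 1051; 40–59 + 412 → 6593
Giving 2811 / 1051 / 6593 / 4651 / 3545.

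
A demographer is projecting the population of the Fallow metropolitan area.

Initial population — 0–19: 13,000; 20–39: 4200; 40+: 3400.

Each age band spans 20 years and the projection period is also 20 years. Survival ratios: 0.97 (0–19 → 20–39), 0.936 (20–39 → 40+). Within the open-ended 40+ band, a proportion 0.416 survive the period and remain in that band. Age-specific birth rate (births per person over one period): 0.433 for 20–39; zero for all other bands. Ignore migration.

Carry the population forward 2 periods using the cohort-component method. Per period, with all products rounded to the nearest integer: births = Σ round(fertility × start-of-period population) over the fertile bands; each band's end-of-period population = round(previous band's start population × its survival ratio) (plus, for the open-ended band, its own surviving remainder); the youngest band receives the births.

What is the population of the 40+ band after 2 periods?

Call the bands 1 to 3, youngest first.
Period 1.
Births: 4200 × 0.433 = 1819
Band 2: 13000 × 0.97 = 12610
Band 3: 4200 × 0.936 + 3400 × 0.416 = 3931 + 1414 = 5345
Giving 1819 / 12610 / 5345.
Period 2.
Births: 12610 × 0.433 = 5460
Band 2: 1819 × 0.97 = 1764
Band 3: 12610 × 0.936 + 5345 × 0.416 = 11803 + 2224 = 14027
Giving 5460 / 1764 / 14027.

14027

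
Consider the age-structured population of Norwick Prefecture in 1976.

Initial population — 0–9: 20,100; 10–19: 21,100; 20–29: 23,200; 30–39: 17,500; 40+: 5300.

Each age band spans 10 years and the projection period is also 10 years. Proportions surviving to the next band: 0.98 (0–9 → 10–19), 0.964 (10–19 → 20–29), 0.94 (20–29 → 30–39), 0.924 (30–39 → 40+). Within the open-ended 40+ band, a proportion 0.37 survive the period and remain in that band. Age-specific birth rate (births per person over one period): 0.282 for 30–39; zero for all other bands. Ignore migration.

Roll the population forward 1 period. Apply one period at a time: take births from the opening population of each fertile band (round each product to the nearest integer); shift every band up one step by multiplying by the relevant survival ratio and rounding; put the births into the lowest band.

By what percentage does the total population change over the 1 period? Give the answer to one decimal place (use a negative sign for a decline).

After projecting period 1:
Births: 17500 × 0.282 = 4935
10–19: 20100 × 0.98 = 19698
20–29: 21100 × 0.964 = 20340
30–39: 23200 × 0.94 = 21808
40+: 17500 × 0.924 + 5300 × 0.37 = 16170 + 1961 = 18131
End of period: [4935, 19698, 20340, 21808, 18131]
Total: 87200 → 84912; change = -2288; percentage change = -2.6%

-2.6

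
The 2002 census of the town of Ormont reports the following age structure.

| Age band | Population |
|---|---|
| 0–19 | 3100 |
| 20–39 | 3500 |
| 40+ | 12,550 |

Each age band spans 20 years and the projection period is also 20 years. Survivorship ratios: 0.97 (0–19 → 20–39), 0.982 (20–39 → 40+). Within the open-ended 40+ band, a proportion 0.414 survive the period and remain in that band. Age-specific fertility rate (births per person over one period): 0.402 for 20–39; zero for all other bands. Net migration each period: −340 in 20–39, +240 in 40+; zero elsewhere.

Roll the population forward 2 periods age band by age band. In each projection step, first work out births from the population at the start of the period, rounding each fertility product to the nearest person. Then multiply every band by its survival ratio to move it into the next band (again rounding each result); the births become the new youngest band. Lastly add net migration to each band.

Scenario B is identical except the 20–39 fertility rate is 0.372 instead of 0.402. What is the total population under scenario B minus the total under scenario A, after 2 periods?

-182

[period 1]
Births: 3500 * 0.402 = 1407
20–39: 3100 * 0.97 = 3007
40+: 3500 * 0.982 + 12550 * 0.414 = 3437 + 5196 = 8633
Net migration: 20–39 − 340 → 2667; 40+ + 240 → 8873
Population now: 0–19=1407, 20–39=2667, 40+=8873
[period 2]
Births: 2667 * 0.402 = 1072
20–39: 1407 * 0.97 = 1365
40+: 2667 * 0.982 + 8873 * 0.414 = 2619 + 3673 = 6292
Net migration: 20–39 − 340 → 1025; 40+ + 240 → 6532
Population now: 0–19=1072, 20–39=1025, 40+=6532
Scenario A total after 2 periods: 8629
Scenario B projection —
[period 1]
Births: 3500 * 0.372 = 1302
20–39: 3100 * 0.97 = 3007
40+: 3500 * 0.982 + 12550 * 0.414 = 3437 + 5196 = 8633
Net migration: 20–39 − 340 → 2667; 40+ + 240 → 8873
Population now: 0–19=1302, 20–39=2667, 40+=8873
[period 2]
Births: 2667 * 0.372 = 992
20–39: 1302 * 0.97 = 1263
40+: 2667 * 0.982 + 8873 * 0.414 = 2619 + 3673 = 6292
Net migration: 20–39 − 340 → 923; 40+ + 240 → 6532
Population now: 0–19=992, 20–39=923, 40+=6532
Scenario B total after 2 periods: 8447
Difference B − A = 8447 − 8629 = -182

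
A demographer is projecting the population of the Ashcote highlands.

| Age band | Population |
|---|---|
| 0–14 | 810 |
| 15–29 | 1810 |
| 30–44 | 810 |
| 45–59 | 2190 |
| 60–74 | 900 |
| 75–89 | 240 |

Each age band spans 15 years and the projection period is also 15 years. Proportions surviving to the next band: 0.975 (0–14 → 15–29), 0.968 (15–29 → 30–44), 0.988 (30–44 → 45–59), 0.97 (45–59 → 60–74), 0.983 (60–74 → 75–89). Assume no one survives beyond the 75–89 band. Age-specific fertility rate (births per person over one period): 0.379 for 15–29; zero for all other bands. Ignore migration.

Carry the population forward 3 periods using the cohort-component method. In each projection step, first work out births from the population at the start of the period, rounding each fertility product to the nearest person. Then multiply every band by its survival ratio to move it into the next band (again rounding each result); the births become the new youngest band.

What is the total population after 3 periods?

Call the groups 1 to 6, youngest first.
Period 1.
Births: 1810 × 0.379 = 686
Group 2: 810 × 0.975 = 790
Group 3: 1810 × 0.968 = 1752
Group 4: 810 × 0.988 = 800
Group 5: 2190 × 0.97 = 2124
Group 6: 900 × 0.983 = 885
Population now: 0–14=686, 15–29=790, 30–44=1752, 45–59=800, 60–74=2124, 75–89=885
Period 2.
Births: 790 × 0.379 = 299
Group 2: 686 × 0.975 = 669
Group 3: 790 × 0.968 = 765
Group 4: 1752 × 0.988 = 1731
Group 5: 800 × 0.97 = 776
Group 6: 2124 × 0.983 = 2088
Population now: 0–14=299, 15–29=669, 30–44=765, 45–59=1731, 60–74=776, 75–89=2088
Period 3.
Births: 669 × 0.379 = 254
Group 2: 299 × 0.975 = 292
Group 3: 669 × 0.968 = 648
Group 4: 765 × 0.988 = 756
Group 5: 1731 × 0.97 = 1679
Group 6: 776 × 0.983 = 763
Population now: 0–14=254, 15–29=292, 30–44=648, 45–59=756, 60–74=1679, 75–89=763
Total after period 3: 254 + 292 + 648 + 756 + 1679 + 763 = 4392

4392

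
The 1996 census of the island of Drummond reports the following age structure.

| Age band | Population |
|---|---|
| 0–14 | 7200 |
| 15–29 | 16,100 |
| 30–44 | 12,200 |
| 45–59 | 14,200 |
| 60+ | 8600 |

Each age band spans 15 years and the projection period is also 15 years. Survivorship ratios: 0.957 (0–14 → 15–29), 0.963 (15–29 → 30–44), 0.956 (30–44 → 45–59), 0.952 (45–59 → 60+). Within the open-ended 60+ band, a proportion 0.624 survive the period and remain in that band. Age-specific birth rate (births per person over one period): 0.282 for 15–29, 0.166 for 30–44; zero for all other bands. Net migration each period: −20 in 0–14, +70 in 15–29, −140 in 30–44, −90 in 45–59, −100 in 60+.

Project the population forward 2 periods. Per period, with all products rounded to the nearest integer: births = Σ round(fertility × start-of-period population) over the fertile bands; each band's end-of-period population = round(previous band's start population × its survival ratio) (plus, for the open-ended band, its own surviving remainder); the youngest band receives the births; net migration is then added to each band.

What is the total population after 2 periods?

[period 1]
Births: 16100 × 0.282 = 4540  |  12200 × 0.166 = 2025 → total 6565
15–29: 7200 × 0.957 = 6890
30–44: 16100 × 0.963 = 15504
45–59: 12200 × 0.956 = 11663
60+: 14200 × 0.952 + 8600 × 0.624 = 13518 + 5366 = 18884
Net migration: 0–14 − 20 → 6545; 15–29 + 70 → 6960; 30–44 − 140 → 15364; 45–59 − 90 → 11573; 60+ − 100 → 18784
→ [6545, 6960, 15364, 11573, 18784]
[period 2]
Births: 6960 × 0.282 = 1963  |  15364 × 0.166 = 2550 → total 4513
15–29: 6545 × 0.957 = 6264
30–44: 6960 × 0.963 = 6702
45–59: 15364 × 0.956 = 14688
60+: 11573 × 0.952 + 18784 × 0.624 = 11017 + 11721 = 22738
Net migration: 0–14 − 20 → 4493; 15–29 + 70 → 6334; 30–44 − 140 → 6562; 45–59 − 90 → 14598; 60+ − 100 → 22638
→ [4493, 6334, 6562, 14598, 22638]
Total after period 2: 4493 + 6334 + 6562 + 14598 + 22638 = 54625

54625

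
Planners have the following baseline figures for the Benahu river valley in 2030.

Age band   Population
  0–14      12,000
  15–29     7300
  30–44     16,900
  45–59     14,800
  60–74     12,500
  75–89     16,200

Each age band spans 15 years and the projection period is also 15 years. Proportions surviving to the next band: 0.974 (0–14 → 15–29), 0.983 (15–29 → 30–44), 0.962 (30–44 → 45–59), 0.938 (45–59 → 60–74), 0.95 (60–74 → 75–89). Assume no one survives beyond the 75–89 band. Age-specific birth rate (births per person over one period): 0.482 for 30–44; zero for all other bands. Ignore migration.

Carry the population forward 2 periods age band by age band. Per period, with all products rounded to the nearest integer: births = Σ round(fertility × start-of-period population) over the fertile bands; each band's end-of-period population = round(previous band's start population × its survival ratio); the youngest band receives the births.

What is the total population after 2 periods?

[period 1]
Births: 16900 * 0.482 = 8146
15–29: 12000 * 0.974 = 11688
30–44: 7300 * 0.983 = 7176
45–59: 16900 * 0.962 = 16258
60–74: 14800 * 0.938 = 13882
75–89: 12500 * 0.95 = 11875
End of period: [8146, 11688, 7176, 16258, 13882, 11875]
[period 2]
Births: 7176 * 0.482 = 3459
15–29: 8146 * 0.974 = 7934
30–44: 11688 * 0.983 = 11489
45–59: 7176 * 0.962 = 6903
60–74: 16258 * 0.938 = 15250
75–89: 13882 * 0.95 = 13188
End of period: [3459, 7934, 11489, 6903, 15250, 13188]
Total after period 2: 3459 + 7934 + 11489 + 6903 + 15250 + 13188 = 58223

58223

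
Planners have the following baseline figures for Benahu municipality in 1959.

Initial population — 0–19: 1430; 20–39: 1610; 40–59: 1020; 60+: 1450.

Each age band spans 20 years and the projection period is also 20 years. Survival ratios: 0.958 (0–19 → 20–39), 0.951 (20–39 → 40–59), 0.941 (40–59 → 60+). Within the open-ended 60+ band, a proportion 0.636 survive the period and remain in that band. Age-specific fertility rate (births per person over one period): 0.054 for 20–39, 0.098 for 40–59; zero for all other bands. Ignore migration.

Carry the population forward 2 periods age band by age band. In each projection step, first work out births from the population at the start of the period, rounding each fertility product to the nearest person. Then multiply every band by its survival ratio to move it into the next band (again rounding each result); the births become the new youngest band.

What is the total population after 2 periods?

4344

[period 1]
Births: 1610 × 0.054 = 87 ; 1020 × 0.098 = 100 → total 187
20–39: 1430 × 0.958 = 1370
40–59: 1610 × 0.951 = 1531
60+: 1020 × 0.941 + 1450 × 0.636 = 960 + 922 = 1882
Population now: 0–19=187, 20–39=1370, 40–59=1531, 60+=1882
[period 2]
Births: 1370 × 0.054 = 74 ; 1531 × 0.098 = 150 → total 224
20–39: 187 × 0.958 = 179
40–59: 1370 × 0.951 = 1303
60+: 1531 × 0.941 + 1882 × 0.636 = 1441 + 1197 = 2638
Population now: 0–19=224, 20–39=179, 40–59=1303, 60+=2638
Total after period 2: 224 + 179 + 1303 + 2638 = 4344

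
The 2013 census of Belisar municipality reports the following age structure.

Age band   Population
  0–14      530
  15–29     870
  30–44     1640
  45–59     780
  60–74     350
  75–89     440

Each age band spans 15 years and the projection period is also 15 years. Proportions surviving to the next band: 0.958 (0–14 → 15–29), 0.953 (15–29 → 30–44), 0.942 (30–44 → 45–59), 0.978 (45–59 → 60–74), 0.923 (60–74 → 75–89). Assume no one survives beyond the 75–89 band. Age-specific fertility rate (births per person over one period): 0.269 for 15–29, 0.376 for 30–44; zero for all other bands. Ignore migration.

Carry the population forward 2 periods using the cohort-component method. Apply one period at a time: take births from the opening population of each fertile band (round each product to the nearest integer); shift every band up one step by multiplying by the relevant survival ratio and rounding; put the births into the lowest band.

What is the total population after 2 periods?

Call the bands 1 to 6, youngest first.
After projecting period 1:
Births: 870 × 0.269 = 234  |  1640 × 0.376 = 617 → total 851
Band 2: 530 × 0.958 = 508
Band 3: 870 × 0.953 = 829
Band 4: 1640 × 0.942 = 1545
Band 5: 780 × 0.978 = 763
Band 6: 350 × 0.923 = 323
End of period: [851, 508, 829, 1545, 763, 323]
After projecting period 2:
Births: 508 × 0.269 = 137  |  829 × 0.376 = 312 → total 449
Band 2: 851 × 0.958 = 815
Band 3: 508 × 0.953 = 484
Band 4: 829 × 0.942 = 781
Band 5: 1545 × 0.978 = 1511
Band 6: 763 × 0.923 = 704
End of period: [449, 815, 484, 781, 1511, 704]
Total after period 2: 449 + 815 + 484 + 781 + 1511 + 704 = 4744

4744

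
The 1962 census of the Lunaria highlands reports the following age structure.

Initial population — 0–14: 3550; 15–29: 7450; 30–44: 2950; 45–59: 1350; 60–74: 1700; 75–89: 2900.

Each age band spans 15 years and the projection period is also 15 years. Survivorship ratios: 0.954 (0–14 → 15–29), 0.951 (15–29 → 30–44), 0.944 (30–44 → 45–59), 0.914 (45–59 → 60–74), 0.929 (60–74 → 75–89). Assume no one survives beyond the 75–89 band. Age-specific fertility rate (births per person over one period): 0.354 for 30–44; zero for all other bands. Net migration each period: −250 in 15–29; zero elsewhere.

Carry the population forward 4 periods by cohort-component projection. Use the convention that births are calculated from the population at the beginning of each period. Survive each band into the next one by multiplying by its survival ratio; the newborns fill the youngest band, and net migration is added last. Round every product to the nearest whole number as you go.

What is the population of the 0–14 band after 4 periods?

251

Call the bands 1 to 6, youngest first.
After projecting period 1:
Births: 2950 × 0.354 = 1044
Band 2: 3550 × 0.954 = 3387
Band 3: 7450 × 0.951 = 7085
Band 4: 2950 × 0.944 = 2785
Band 5: 1350 × 0.914 = 1234
Band 6: 1700 × 0.929 = 1579
Net migration: Band 2 − 250 → 3137
End of period: [1044, 3137, 7085, 2785, 1234, 1579]
After projecting period 2:
Births: 7085 × 0.354 = 2508
Band 2: 1044 × 0.954 = 996
Band 3: 3137 × 0.951 = 2983
Band 4: 7085 × 0.944 = 6688
Band 5: 2785 × 0.914 = 2545
Band 6: 1234 × 0.929 = 1146
Net migration: Band 2 − 250 → 746
End of period: [2508, 746, 2983, 6688, 2545, 1146]
After projecting period 3:
Births: 2983 × 0.354 = 1056
Band 2: 2508 × 0.954 = 2393
Band 3: 746 × 0.951 = 709
Band 4: 2983 × 0.944 = 2816
Band 5: 6688 × 0.914 = 6113
Band 6: 2545 × 0.929 = 2364
Net migration: Band 2 − 250 → 2143
End of period: [1056, 2143, 709, 2816, 6113, 2364]
After projecting period 4:
Births: 709 × 0.354 = 251
Band 2: 1056 × 0.954 = 1007
Band 3: 2143 × 0.951 = 2038
Band 4: 709 × 0.944 = 669
Band 5: 2816 × 0.914 = 2574
Band 6: 6113 × 0.929 = 5679
Net migration: Band 2 − 250 → 757
End of period: [251, 757, 2038, 669, 2574, 5679]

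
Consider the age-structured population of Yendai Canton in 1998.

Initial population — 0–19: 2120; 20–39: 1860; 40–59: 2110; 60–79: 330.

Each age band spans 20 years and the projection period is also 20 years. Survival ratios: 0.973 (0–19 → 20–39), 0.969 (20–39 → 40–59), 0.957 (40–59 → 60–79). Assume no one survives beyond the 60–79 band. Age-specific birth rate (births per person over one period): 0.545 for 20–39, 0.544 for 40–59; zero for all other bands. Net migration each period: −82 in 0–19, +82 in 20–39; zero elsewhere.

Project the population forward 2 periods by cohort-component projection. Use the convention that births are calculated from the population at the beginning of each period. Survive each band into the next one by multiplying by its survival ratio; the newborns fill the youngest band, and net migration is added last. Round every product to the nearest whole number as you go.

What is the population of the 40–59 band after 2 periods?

— Period 1 —
Births: 1860 × 0.545 = 1014, 2110 × 0.544 = 1148 — total 2162
20–39: 2120 × 0.973 = 2063
40–59: 1860 × 0.969 = 1802
60–79: 2110 × 0.957 = 2019
Net migration: 0–19 − 82 → 2080; 20–39 + 82 → 2145
Population now: 0–19=2080, 20–39=2145, 40–59=1802, 60–79=2019
— Period 2 —
Births: 2145 × 0.545 = 1169, 1802 × 0.544 = 980 — total 2149
20–39: 2080 × 0.973 = 2024
40–59: 2145 × 0.969 = 2079
60–79: 1802 × 0.957 = 1725
Net migration: 0–19 − 82 → 2067; 20–39 + 82 → 2106
Population now: 0–19=2067, 20–39=2106, 40–59=2079, 60–79=1725

2079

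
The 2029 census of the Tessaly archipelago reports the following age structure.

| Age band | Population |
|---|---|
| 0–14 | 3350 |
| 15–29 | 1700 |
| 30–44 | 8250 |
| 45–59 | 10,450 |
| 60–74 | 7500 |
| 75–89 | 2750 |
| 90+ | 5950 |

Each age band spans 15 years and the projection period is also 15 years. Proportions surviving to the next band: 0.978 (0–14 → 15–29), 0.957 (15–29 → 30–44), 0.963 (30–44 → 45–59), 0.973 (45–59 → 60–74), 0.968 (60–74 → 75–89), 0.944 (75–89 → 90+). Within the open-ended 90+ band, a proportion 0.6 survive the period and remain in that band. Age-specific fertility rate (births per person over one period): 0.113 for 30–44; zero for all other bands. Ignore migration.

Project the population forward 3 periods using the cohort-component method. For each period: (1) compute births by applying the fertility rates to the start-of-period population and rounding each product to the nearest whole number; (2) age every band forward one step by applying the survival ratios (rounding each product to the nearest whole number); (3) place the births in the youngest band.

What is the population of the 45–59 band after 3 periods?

After projecting period 1:
Births: 8250 * 0.113 = 932
15–29: 3350 * 0.978 = 3276
30–44: 1700 * 0.957 = 1627
45–59: 8250 * 0.963 = 7945
60–74: 10450 * 0.973 = 10168
75–89: 7500 * 0.968 = 7260
90+: 2750 * 0.944 + 5950 * 0.6 = 2596 + 3570 = 6166
End of period: [932, 3276, 1627, 7945, 10168, 7260, 6166]
After projecting period 2:
Births: 1627 * 0.113 = 184
15–29: 932 * 0.978 = 911
30–44: 3276 * 0.957 = 3135
45–59: 1627 * 0.963 = 1567
60–74: 7945 * 0.973 = 7730
75–89: 10168 * 0.968 = 9843
90+: 7260 * 0.944 + 6166 * 0.6 = 6853 + 3700 = 10553
End of period: [184, 911, 3135, 1567, 7730, 9843, 10553]
After projecting period 3:
Births: 3135 * 0.113 = 354
15–29: 184 * 0.978 = 180
30–44: 911 * 0.957 = 872
45–59: 3135 * 0.963 = 3019
60–74: 1567 * 0.973 = 1525
75–89: 7730 * 0.968 = 7483
90+: 9843 * 0.944 + 10553 * 0.6 = 9292 + 6332 = 15624
End of period: [354, 180, 872, 3019, 1525, 7483, 15624]

3019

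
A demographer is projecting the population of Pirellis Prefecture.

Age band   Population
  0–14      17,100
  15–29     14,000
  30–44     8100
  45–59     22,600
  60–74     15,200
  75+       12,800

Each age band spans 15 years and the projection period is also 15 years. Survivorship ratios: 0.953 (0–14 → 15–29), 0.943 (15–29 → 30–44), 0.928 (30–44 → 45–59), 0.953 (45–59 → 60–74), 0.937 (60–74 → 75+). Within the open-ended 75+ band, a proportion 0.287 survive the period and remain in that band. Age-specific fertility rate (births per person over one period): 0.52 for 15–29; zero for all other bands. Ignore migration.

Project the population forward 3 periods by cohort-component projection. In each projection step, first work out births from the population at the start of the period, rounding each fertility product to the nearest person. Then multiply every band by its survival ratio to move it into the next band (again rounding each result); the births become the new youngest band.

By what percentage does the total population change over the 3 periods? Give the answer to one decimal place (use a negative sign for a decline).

Numbering the groups 1..6 from youngest to oldest:
Period 1.
Births: 14000 × 0.52 = 7280
Group 2: 17100 × 0.953 = 16296
Group 3: 14000 × 0.943 = 13202
Group 4: 8100 × 0.928 = 7517
Group 5: 22600 × 0.953 = 21538
Group 6: 15200 × 0.937 + 12800 × 0.287 = 14242 + 3674 = 17916
Giving 7280 / 16296 / 13202 / 7517 / 21538 / 17916.
Period 2.
Births: 16296 × 0.52 = 8474
Group 2: 7280 × 0.953 = 6938
Group 3: 16296 × 0.943 = 15367
Group 4: 13202 × 0.928 = 12251
Group 5: 7517 × 0.953 = 7164
Group 6: 21538 × 0.937 + 17916 × 0.287 = 20181 + 5142 = 25323
Giving 8474 / 6938 / 15367 / 12251 / 7164 / 25323.
Period 3.
Births: 6938 × 0.52 = 3608
Group 2: 8474 × 0.953 = 8076
Group 3: 6938 × 0.943 = 6543
Group 4: 15367 × 0.928 = 14261
Group 5: 12251 × 0.953 = 11675
Group 6: 7164 × 0.937 + 25323 × 0.287 = 6713 + 7268 = 13981
Giving 3608 / 8076 / 6543 / 14261 / 11675 / 13981.
Total: 89800 → 58144; change = -31656; percentage change = -35.3%

-35.3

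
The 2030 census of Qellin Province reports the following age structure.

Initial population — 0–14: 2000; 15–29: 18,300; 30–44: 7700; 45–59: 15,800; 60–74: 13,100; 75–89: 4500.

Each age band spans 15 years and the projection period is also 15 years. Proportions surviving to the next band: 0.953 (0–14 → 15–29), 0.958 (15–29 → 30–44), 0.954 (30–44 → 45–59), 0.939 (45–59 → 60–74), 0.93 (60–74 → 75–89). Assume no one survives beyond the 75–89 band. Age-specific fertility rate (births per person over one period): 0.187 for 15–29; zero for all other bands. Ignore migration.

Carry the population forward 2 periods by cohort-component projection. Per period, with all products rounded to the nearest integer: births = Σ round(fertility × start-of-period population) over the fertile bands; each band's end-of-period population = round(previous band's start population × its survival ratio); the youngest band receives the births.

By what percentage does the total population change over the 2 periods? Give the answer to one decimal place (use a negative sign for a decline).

Period 1:
Births: 18300 * 0.187 = 3422
15–29: 2000 * 0.953 = 1906
30–44: 18300 * 0.958 = 17531
45–59: 7700 * 0.954 = 7346
60–74: 15800 * 0.939 = 14836
75–89: 13100 * 0.93 = 12183
End of period: [3422, 1906, 17531, 7346, 14836, 12183]
Period 2:
Births: 1906 * 0.187 = 356
15–29: 3422 * 0.953 = 3261
30–44: 1906 * 0.958 = 1826
45–59: 17531 * 0.954 = 16725
60–74: 7346 * 0.939 = 6898
75–89: 14836 * 0.93 = 13797
End of period: [356, 3261, 1826, 16725, 6898, 13797]
Total: 61400 → 42863; change = -18537; percentage change = -30.2%

-30.2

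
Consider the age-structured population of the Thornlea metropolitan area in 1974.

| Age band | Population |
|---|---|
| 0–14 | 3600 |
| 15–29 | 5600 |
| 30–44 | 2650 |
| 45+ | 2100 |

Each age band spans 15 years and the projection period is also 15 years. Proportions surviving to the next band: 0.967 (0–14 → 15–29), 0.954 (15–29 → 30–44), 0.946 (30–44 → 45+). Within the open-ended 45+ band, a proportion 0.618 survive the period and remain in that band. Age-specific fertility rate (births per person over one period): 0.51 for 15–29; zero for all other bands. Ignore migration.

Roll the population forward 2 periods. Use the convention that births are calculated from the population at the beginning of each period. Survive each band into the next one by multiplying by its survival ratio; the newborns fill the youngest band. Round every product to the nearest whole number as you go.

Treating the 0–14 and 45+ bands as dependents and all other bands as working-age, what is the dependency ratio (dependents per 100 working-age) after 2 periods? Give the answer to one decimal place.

150.9

Period 1.
Births: 5600 * 0.51 = 2856
15–29: 3600 * 0.967 = 3481
30–44: 5600 * 0.954 = 5342
45+: 2650 * 0.946 + 2100 * 0.618 = 2507 + 1298 = 3805
→ [2856, 3481, 5342, 3805]
Period 2.
Births: 3481 * 0.51 = 1775
15–29: 2856 * 0.967 = 2762
30–44: 3481 * 0.954 = 3321
45+: 5342 * 0.946 + 3805 * 0.618 = 5054 + 2351 = 7405
→ [1775, 2762, 3321, 7405]
Dependents (band 0–14 + band 45+) = 1775 + 7405 = 9180; working-age = 6083; ratio = 9180/6083 × 100 = 150.9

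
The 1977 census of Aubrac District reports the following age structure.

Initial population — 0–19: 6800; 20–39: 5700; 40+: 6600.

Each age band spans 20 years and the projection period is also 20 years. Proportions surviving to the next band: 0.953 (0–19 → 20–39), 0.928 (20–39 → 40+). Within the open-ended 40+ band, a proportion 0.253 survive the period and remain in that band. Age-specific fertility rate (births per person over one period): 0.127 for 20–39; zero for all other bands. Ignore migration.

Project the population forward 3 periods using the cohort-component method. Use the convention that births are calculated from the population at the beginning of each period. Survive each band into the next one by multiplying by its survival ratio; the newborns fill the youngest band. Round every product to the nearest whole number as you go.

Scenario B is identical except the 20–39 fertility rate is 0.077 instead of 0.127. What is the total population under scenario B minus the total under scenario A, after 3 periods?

— Period 1 —
Births: 5700 * 0.127 = 724
20–39: 6800 * 0.953 = 6480
40+: 5700 * 0.928 + 6600 * 0.253 = 5290 + 1670 = 6960
End of period: [724, 6480, 6960]
— Period 2 —
Births: 6480 * 0.127 = 823
20–39: 724 * 0.953 = 690
40+: 6480 * 0.928 + 6960 * 0.253 = 6013 + 1761 = 7774
End of period: [823, 690, 7774]
— Period 3 —
Births: 690 * 0.127 = 88
20–39: 823 * 0.953 = 784
40+: 690 * 0.928 + 7774 * 0.253 = 640 + 1967 = 2607
End of period: [88, 784, 2607]
Scenario A total after 3 periods: 3479
Scenario B projection —
— Period 1 —
Births: 5700 * 0.077 = 439
20–39: 6800 * 0.953 = 6480
40+: 5700 * 0.928 + 6600 * 0.253 = 5290 + 1670 = 6960
End of period: [439, 6480, 6960]
— Period 2 —
Births: 6480 * 0.077 = 499
20–39: 439 * 0.953 = 418
40+: 6480 * 0.928 + 6960 * 0.253 = 6013 + 1761 = 7774
End of period: [499, 418, 7774]
— Period 3 —
Births: 418 * 0.077 = 32
20–39: 499 * 0.953 = 476
40+: 418 * 0.928 + 7774 * 0.253 = 388 + 1967 = 2355
End of period: [32, 476, 2355]
Scenario B total after 3 periods: 2863
Difference B − A = 2863 − 3479 = -616

-616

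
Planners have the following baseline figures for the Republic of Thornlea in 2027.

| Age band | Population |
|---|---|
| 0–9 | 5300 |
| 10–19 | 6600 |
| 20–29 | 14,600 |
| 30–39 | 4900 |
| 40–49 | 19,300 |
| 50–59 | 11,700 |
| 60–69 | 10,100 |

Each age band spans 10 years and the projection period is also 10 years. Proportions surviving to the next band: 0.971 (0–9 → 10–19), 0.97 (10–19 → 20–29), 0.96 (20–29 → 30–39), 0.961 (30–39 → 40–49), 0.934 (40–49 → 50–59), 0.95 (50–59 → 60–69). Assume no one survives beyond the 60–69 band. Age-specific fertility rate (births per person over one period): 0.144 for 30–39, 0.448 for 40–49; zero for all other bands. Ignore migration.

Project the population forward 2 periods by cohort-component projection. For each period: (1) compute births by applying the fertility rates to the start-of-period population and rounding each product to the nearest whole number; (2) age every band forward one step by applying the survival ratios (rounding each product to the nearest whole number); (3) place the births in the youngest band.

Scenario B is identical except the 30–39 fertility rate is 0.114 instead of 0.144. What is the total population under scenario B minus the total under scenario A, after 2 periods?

Let band 1 be 0–9 through band 7 = 60–69.
Period 1:
Births: 4900 * 0.144 = 706 ; 19300 * 0.448 = 8646 — total 9352
Band 2: 5300 * 0.971 = 5146
Band 3: 6600 * 0.97 = 6402
Band 4: 14600 * 0.96 = 14016
Band 5: 4900 * 0.961 = 4709
Band 6: 19300 * 0.934 = 18026
Band 7: 11700 * 0.95 = 11115
Population now: 0–9=9352, 10–19=5146, 20–29=6402, 30–39=14016, 40–49=4709, 50–59=18026, 60–69=11115
Period 2:
Births: 14016 * 0.144 = 2018 ; 4709 * 0.448 = 2110 — total 4128
Band 2: 9352 * 0.971 = 9081
Band 3: 5146 * 0.97 = 4992
Band 4: 6402 * 0.96 = 6146
Band 5: 14016 * 0.961 = 13469
Band 6: 4709 * 0.934 = 4398
Band 7: 18026 * 0.95 = 17125
Population now: 0–9=4128, 10–19=9081, 20–29=4992, 30–39=6146, 40–49=13469, 50–59=4398, 60–69=17125
Scenario A total after 2 periods: 59339
Scenario B projection —
Period 1:
Births: 4900 * 0.114 = 559 ; 19300 * 0.448 = 8646 — total 9205
Band 2: 5300 * 0.971 = 5146
Band 3: 6600 * 0.97 = 6402
Band 4: 14600 * 0.96 = 14016
Band 5: 4900 * 0.961 = 4709
Band 6: 19300 * 0.934 = 18026
Band 7: 11700 * 0.95 = 11115
Population now: 0–9=9205, 10–19=5146, 20–29=6402, 30–39=14016, 40–49=4709, 50–59=18026, 60–69=11115
Period 2:
Births: 14016 * 0.114 = 1598 ; 4709 * 0.448 = 2110 — total 3708
Band 2: 9205 * 0.971 = 8938
Band 3: 5146 * 0.97 = 4992
Band 4: 6402 * 0.96 = 6146
Band 5: 14016 * 0.961 = 13469
Band 6: 4709 * 0.934 = 4398
Band 7: 18026 * 0.95 = 17125
Population now: 0–9=3708, 10–19=8938, 20–29=4992, 30–39=6146, 40–49=13469, 50–59=4398, 60–69=17125
Scenario B total after 2 periods: 58776
Difference B − A = 58776 − 59339 = -563

-563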